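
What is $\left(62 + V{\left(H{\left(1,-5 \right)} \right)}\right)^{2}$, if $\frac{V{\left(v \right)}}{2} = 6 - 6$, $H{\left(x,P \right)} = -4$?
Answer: $3844$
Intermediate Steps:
$V{\left(v \right)} = 0$ ($V{\left(v \right)} = 2 \left(6 - 6\right) = 2 \cdot 0 = 0$)
$\left(62 + V{\left(H{\left(1,-5 \right)} \right)}\right)^{2} = \left(62 + 0\right)^{2} = 62^{2} = 3844$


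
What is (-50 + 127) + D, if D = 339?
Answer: 416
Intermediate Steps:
(-50 + 127) + D = (-50 + 127) + 339 = 77 + 339 = 416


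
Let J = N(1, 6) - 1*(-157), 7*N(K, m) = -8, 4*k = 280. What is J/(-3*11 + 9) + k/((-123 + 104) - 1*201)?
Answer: -12589/1848 ≈ -6.8122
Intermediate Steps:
k = 70 (k = (1/4)*280 = 70)
N(K, m) = -8/7 (N(K, m) = (1/7)*(-8) = -8/7)
J = 1091/7 (J = -8/7 - 1*(-157) = -8/7 + 157 = 1091/7 ≈ 155.86)
J/(-3*11 + 9) + k/((-123 + 104) - 1*201) = 1091/(7*(-3*11 + 9)) + 70/((-123 + 104) - 1*201) = 1091/(7*(-33 + 9)) + 70/(-19 - 201) = (1091/7)/(-24) + 70/(-220) = (1091/7)*(-1/24) + 70*(-1/220) = -1091/168 - 7/22 = -12589/1848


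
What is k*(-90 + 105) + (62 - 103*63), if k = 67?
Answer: -5422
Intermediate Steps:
k*(-90 + 105) + (62 - 103*63) = 67*(-90 + 105) + (62 - 103*63) = 67*15 + (62 - 6489) = 1005 - 6427 = -5422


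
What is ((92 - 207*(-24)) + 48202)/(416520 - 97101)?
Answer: 5918/35491 ≈ 0.16675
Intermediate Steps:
((92 - 207*(-24)) + 48202)/(416520 - 97101) = ((92 + 4968) + 48202)/319419 = (5060 + 48202)*(1/319419) = 53262*(1/319419) = 5918/35491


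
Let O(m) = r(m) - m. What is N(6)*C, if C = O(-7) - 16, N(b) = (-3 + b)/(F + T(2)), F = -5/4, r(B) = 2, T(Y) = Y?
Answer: -28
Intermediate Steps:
F = -5/4 (F = -5*1/4 = -5/4 ≈ -1.2500)
O(m) = 2 - m
N(b) = -4 + 4*b/3 (N(b) = (-3 + b)/(-5/4 + 2) = (-3 + b)/(3/4) = (-3 + b)*(4/3) = -4 + 4*b/3)
C = -7 (C = (2 - 1*(-7)) - 16 = (2 + 7) - 16 = 9 - 16 = -7)
N(6)*C = (-4 + (4/3)*6)*(-7) = (-4 + 8)*(-7) = 4*(-7) = -28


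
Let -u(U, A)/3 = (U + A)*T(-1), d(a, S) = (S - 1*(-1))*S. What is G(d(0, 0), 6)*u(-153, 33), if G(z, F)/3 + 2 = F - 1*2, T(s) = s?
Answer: -2160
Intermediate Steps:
d(a, S) = S*(1 + S) (d(a, S) = (S + 1)*S = (1 + S)*S = S*(1 + S))
G(z, F) = -12 + 3*F (G(z, F) = -6 + 3*(F - 1*2) = -6 + 3*(F - 2) = -6 + 3*(-2 + F) = -6 + (-6 + 3*F) = -12 + 3*F)
u(U, A) = 3*A + 3*U (u(U, A) = -3*(U + A)*(-1) = -3*(A + U)*(-1) = -3*(-A - U) = 3*A + 3*U)
G(d(0, 0), 6)*u(-153, 33) = (-12 + 3*6)*(3*33 + 3*(-153)) = (-12 + 18)*(99 - 459) = 6*(-360) = -2160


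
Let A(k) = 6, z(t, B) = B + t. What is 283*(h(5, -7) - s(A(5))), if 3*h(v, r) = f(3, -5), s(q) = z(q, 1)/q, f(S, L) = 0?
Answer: -1981/6 ≈ -330.17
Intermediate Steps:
s(q) = (1 + q)/q
h(v, r) = 0 (h(v, r) = (⅓)*0 = 0)
283*(h(5, -7) - s(A(5))) = 283*(0 - (1 + 6)/6) = 283*(0 - 7/6) = 283*(-7/6) = -1981/6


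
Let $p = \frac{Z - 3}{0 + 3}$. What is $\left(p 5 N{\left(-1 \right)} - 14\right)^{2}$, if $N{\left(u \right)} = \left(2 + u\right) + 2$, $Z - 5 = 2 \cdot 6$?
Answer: $3136$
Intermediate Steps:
$Z = 17$ ($Z = 5 + 2 \cdot 6 = 5 + 12 = 17$)
$p = \frac{14}{3}$ ($p = \frac{17 - 3}{0 + 3} = \frac{14}{3} \approx 4.6667$)
$N{\left(u \right)} = 4 + u$
$\left(p 5 N{\left(-1 \right)} - 14\right)^{2} = \left(\frac{14}{3} \cdot 5 \left(4 - 1\right) - 14\right)^{2} = \left(\frac{70}{3} \cdot 3 - 14\right)^{2} = \left(70 - 14\right)^{2} = 56^{2} = 3136$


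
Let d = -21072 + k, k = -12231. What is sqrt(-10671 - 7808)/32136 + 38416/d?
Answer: -38416/33303 + I*sqrt(18479)/32136 ≈ -1.1535 + 0.0042301*I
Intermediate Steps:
d = -33303 (d = -21072 - 12231 = -33303)
sqrt(-10671 - 7808)/32136 + 38416/d = sqrt(-10671 - 7808)/32136 + 38416/(-33303) = sqrt(-18479)*(1/32136) + 38416*(-1/33303) = (I*sqrt(18479))*(1/32136) - 38416/33303 = I*sqrt(18479)/32136 - 38416/33303 = -38416/33303 + I*sqrt(18479)/32136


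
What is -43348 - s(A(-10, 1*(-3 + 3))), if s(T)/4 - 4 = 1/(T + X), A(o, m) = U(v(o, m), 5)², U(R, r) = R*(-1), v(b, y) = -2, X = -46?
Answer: -910642/21 ≈ -43364.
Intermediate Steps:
U(R, r) = -R
A(o, m) = 4 (A(o, m) = (-1*(-2))² = 2² = 4)
s(T) = 16 + 4/(-46 + T) (s(T) = 16 + 4/(T - 46) = 16 + 4/(-46 + T))
-43348 - s(A(-10, 1*(-3 + 3))) = -43348 - 4*(-183 + 4*4)/(-46 + 4) = -43348 - 4*(-183 + 16)/(-42) = -43348 - 4*(-1)*(-167)/42 = -43348 - 1*334/21 = -43348 - 334/21 = -910642/21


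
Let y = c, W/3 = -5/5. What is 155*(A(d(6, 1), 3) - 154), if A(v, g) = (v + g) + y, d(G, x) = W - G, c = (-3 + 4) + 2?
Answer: -24335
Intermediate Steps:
c = 3 (c = 1 + 2 = 3)
W = -3 (W = 3*(-5/5) = 3*(-5*⅕) = 3*(-1) = -3)
d(G, x) = -3 - G
y = 3
A(v, g) = 3 + g + v (A(v, g) = (v + g) + 3 = (g + v) + 3 = 3 + g + v)
155*(A(d(6, 1), 3) - 154) = 155*((3 + 3 + (-3 - 1*6)) - 154) = 155*((3 + 3 + (-3 - 6)) - 154) = 155*((3 + 3 - 9) - 154) = 155*(-3 - 154) = 155*(-157) = -24335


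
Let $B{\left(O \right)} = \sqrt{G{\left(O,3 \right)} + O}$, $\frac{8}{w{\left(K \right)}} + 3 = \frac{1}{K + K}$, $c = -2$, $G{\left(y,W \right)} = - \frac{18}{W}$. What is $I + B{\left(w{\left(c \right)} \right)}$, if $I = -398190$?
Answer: $-398190 + \frac{i \sqrt{1430}}{13} \approx -3.9819 \cdot 10^{5} + 2.9089 i$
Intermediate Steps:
$w{\left(K \right)} = \frac{8}{-3 + \frac{1}{2 K}}$ ($w{\left(K \right)} = \frac{8}{-3 + \frac{1}{K + K}} = \frac{8}{-3 + \frac{1}{2 K}}$)
$B{\left(O \right)} = \sqrt{-6 + O}$ ($B{\left(O \right)} = \sqrt{- \frac{18}{3} + O} = \sqrt{\left(-18\right) \frac{1}{3} + O} = \sqrt{-6 + O}$)
$I + B{\left(w{\left(c \right)} \right)} = -398190 + \sqrt{-6 - - \frac{32}{-1 + 6 \left(-2\right)}} = -398190 + \sqrt{-6 - - \frac{32}{-1 - 12}} = -398190 + \sqrt{-6 - - \frac{32}{-13}} = -398190 + \sqrt{-6 - \left(-32\right) \left(- \frac{1}{13}\right)} = -398190 + \sqrt{-6 - \frac{32}{13}} = -398190 + \sqrt{- \frac{110}{13}} = -398190 + \frac{i \sqrt{1430}}{13}$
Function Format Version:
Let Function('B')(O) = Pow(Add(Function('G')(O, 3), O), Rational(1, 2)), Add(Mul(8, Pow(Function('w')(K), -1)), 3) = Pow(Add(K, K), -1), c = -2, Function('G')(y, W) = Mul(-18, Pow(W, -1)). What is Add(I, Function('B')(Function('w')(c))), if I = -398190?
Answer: Add(-398190, Mul(Rational(1, 13), I, Pow(1430, Rational(1, 2)))) ≈ Add(-3.9819e+5, Mul(2.9089, I))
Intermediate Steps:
Function('w')(K) = Mul(8, Pow(Add(-3, Mul(Rational(1, 2), Pow(K, -1))), -1)) (Function('w')(K) = Mul(8, Pow(Add(-3, Pow(Add(K, K), -1)), -1)) = Mul(8, Pow(Add(-3, Pow(Mul(2, K), -1)), -1)) = Mul(8, Pow(Add(-3, Mul(Rational(1, 2), Pow(K, -1))), -1)))
Function('B')(O) = Pow(Add(-6, O), Rational(1, 2)) (Function('B')(O) = Pow(Add(Mul(-18, Pow(3, -1)), O), Rational(1, 2)) = Pow(Add(Mul(-18, Rational(1, 3)), O), Rational(1, 2)) = Pow(Add(-6, O), Rational(1, 2)))
Add(I, Function('B')(Function('w')(c))) = Add(-398190, Pow(Add(-6, Mul(-16, -2, Pow(Add(-1, Mul(6, -2)), -1))), Rational(1, 2))) = Add(-398190, Pow(Add(-6, Mul(-16, -2, Pow(Add(-1, -12), -1))), Rational(1, 2))) = Add(-398190, Pow(Add(-6, Mul(-16, -2, Pow(-13, -1))), Rational(1, 2))) = Add(-398190, Pow(Add(-6, Mul(-16, -2, Rational(-1, 13))), Rational(1, 2))) = Add(-398190, Pow(Add(-6, Rational(-32, 13)), Rational(1, 2))) = Add(-398190, Pow(Rational(-110, 13), Rational(1, 2))) = Add(-398190, Mul(Rational(1, 13), I, Pow(1430, Rational(1, 2))))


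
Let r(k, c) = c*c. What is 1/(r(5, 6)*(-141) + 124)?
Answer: -1/4952 ≈ -0.00020194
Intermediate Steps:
r(k, c) = c²
1/(r(5, 6)*(-141) + 124) = 1/(6²*(-141) + 124) = 1/(36*(-141) + 124) = 1/(-5076 + 124) = 1/(-4952) = -1/4952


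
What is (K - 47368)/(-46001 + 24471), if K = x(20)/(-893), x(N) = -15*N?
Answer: 21149662/9613145 ≈ 2.2001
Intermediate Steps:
K = 300/893 (K = -15*20/(-893) = -300*(-1/893) = 300/893 ≈ 0.33595)
(K - 47368)/(-46001 + 24471) = (300/893 - 47368)/(-46001 + 24471) = -42299324/893/(-21530) = -42299324/893*(-1/21530) = 21149662/9613145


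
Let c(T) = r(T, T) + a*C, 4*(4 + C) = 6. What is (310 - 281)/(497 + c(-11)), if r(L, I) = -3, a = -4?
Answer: 29/504 ≈ 0.057540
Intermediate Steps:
C = -5/2 (C = -4 + (¼)*6 = -4 + 3/2 = -5/2 ≈ -2.5000)
c(T) = 7 (c(T) = -3 - 4*(-5/2) = -3 + 10 = 7)
(310 - 281)/(497 + c(-11)) = (310 - 281)/(497 + 7) = 29/504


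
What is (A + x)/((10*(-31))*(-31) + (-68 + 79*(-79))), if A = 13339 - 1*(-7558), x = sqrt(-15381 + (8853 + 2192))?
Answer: 20897/3301 + 4*I*sqrt(271)/3301 ≈ 6.3305 + 0.019948*I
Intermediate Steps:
x = 4*I*sqrt(271) (x = sqrt(-15381 + 11045) = sqrt(-4336) = 4*I*sqrt(271) ≈ 65.848*I)
A = 20897 (A = 13339 + 7558 = 20897)
(A + x)/((10*(-31))*(-31) + (-68 + 79*(-79))) = (20897 + 4*I*sqrt(271))/((10*(-31))*(-31) + (-68 + 79*(-79))) = (20897 + 4*I*sqrt(271))/(-310*(-31) + (-68 - 6241)) = (20897 + 4*I*sqrt(271))/(9610 - 6309) = (20897 + 4*I*sqrt(271))/3301 = (20897 + 4*I*sqrt(271))*(1/3301) = 20897/3301 + 4*I*sqrt(271)/3301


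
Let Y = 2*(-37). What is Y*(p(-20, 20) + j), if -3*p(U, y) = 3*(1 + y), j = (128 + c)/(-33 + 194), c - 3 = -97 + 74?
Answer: 242202/161 ≈ 1504.4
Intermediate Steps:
c = -20 (c = 3 + (-97 + 74) = 3 - 23 = -20)
j = 108/161 (j = (128 - 20)/(-33 + 194) = 108/161 ≈ 0.67081)
p(U, y) = -1 - y (p(U, y) = -(1 + y) = -(3 + 3*y)/3 = -1 - y)
Y = -74
Y*(p(-20, 20) + j) = -74*((-1 - 1*20) + 108/161) = -74*((-1 - 20) + 108/161) = -74*(-21 + 108/161) = -74*(-3273/161) = 242202/161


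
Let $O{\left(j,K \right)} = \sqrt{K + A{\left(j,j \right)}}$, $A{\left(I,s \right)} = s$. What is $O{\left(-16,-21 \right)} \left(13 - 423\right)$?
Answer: $- 410 i \sqrt{37} \approx - 2493.9 i$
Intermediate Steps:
$O{\left(j,K \right)} = \sqrt{K + j}$
$O{\left(-16,-21 \right)} \left(13 - 423\right) = \sqrt{-21 - 16} \left(13 - 423\right) = \sqrt{-37} \left(-410\right) = i \sqrt{37} \left(-410\right) = - 410 i \sqrt{37}$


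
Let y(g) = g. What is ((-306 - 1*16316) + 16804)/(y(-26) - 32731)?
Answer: -182/32757 ≈ -0.0055561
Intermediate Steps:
((-306 - 1*16316) + 16804)/(y(-26) - 32731) = ((-306 - 1*16316) + 16804)/(-26 - 32731) = ((-306 - 16316) + 16804)/(-32757) = (-16622 + 16804)*(-1/32757) = 182*(-1/32757) = -182/32757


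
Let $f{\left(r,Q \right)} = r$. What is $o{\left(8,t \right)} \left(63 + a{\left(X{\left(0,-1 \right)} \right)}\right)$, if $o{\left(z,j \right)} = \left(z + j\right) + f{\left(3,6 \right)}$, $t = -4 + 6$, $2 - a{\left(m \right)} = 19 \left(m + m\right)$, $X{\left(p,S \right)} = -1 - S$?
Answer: $845$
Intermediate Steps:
$a{\left(m \right)} = 2 - 38 m$ ($a{\left(m \right)} = 2 - 19 \left(m + m\right) = 2 - 19 \cdot 2 m = 2 - 38 m$)
$t = 2$
$o{\left(z,j \right)} = 3 + j + z$ ($o{\left(z,j \right)} = \left(z + j\right) + 3 = \left(j + z\right) + 3 = 3 + j + z$)
$o{\left(8,t \right)} \left(63 + a{\left(X{\left(0,-1 \right)} \right)}\right) = \left(3 + 2 + 8\right) \left(63 + \left(2 - 38 \left(-1 - -1\right)\right)\right) = 13 \left(63 + \left(2 - 38 \left(-1 + 1\right)\right)\right) = 13 \left(63 + \left(2 - 0\right)\right) = 13 \left(63 + \left(2 + 0\right)\right) = 13 \left(63 + 2\right) = 13 \cdot 65 = 845$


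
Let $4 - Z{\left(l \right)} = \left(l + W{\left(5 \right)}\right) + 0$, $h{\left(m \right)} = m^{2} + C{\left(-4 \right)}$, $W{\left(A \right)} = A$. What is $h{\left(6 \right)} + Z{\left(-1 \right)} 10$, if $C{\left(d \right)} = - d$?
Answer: $40$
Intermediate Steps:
$h{\left(m \right)} = 4 + m^{2}$ ($h{\left(m \right)} = m^{2} - -4 = m^{2} + 4 = 4 + m^{2}$)
$Z{\left(l \right)} = -1 - l$ ($Z{\left(l \right)} = 4 - \left(\left(l + 5\right) + 0\right) = 4 - \left(\left(5 + l\right) + 0\right) = 4 - \left(5 + l\right) = -1 - l$)
$h{\left(6 \right)} + Z{\left(-1 \right)} 10 = \left(4 + 6^{2}\right) + \left(-1 - -1\right) 10 = \left(4 + 36\right) + \left(-1 + 1\right) 10 = 40 + 0 \cdot 10 = 40 + 0 = 40$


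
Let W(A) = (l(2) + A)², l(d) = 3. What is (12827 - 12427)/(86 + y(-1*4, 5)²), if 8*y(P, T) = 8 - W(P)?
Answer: 25600/5553 ≈ 4.6101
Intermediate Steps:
W(A) = (3 + A)²
y(P, T) = 1 - (3 + P)²/8 (y(P, T) = (8 - (3 + P)²)/8 = 1 - (3 + P)²/8)
(12827 - 12427)/(86 + y(-1*4, 5)²) = (12827 - 12427)/(86 + (1 - (3 - 1*4)²/8)²) = 400/(86 + (1 - (3 - 4)²/8)²) = 400/(86 + (1 - ⅛*(-1)²)²) = 400/(86 + (1 - ⅛*1)²) = 400/(86 + (1 - ⅛)²) = 400/(86 + (7/8)²) = 400/(86 + 49/64) = 400/(5553/64) = 400*(64/5553) = 25600/5553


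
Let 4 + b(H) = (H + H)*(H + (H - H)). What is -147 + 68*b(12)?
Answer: 19165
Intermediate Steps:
b(H) = -4 + 2*H**2 (b(H) = -4 + (H + H)*(H + (H - H)) = -4 + (2*H)*(H + 0) = -4 + (2*H)*H = -4 + 2*H**2)
-147 + 68*b(12) = -147 + 68*(-4 + 2*12**2) = -147 + 68*(-4 + 2*144) = -147 + 68*(-4 + 288) = -147 + 68*284 = -147 + 19312 = 19165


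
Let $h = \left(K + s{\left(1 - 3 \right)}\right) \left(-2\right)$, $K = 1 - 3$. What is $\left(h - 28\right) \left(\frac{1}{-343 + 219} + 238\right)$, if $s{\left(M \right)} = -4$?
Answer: $- \frac{118044}{31} \approx -3807.9$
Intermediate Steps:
$K = -2$ ($K = 1 - 3 = -2$)
$h = 12$ ($h = \left(-2 - 4\right) \left(-2\right) = \left(-6\right) \left(-2\right) = 12$)
$\left(h - 28\right) \left(\frac{1}{-343 + 219} + 238\right) = \left(12 - 28\right) \left(\frac{1}{-343 + 219} + 238\right) = - 16 \left(\frac{1}{-124} + 238\right) = - 16 \left(- \frac{1}{124} + 238\right) = \left(-16\right) \frac{29511}{124} = - \frac{118044}{31}$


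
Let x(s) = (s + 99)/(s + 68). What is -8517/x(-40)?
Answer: -238476/59 ≈ -4042.0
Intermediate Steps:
x(s) = (99 + s)/(68 + s)
-8517/x(-40) = -8517*(68 - 40)/(99 - 40) = -8517/(59/28) = -8517/((1/28)*59) = -8517/59/28 = -8517*28/59 = -238476/59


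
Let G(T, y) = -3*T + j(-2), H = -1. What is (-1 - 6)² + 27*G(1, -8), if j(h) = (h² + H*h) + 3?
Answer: 211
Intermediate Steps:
j(h) = 3 + h² - h (j(h) = (h² - h) + 3 = 3 + h² - h)
G(T, y) = 9 - 3*T (G(T, y) = -3*T + (3 + (-2)² - 1*(-2)) = -3*T + (3 + 4 + 2) = -3*T + 9 = 9 - 3*T)
(-1 - 6)² + 27*G(1, -8) = (-1 - 6)² + 27*(9 - 3*1) = (-7)² + 27*(9 - 3) = 49 + 27*6 = 49 + 162 = 211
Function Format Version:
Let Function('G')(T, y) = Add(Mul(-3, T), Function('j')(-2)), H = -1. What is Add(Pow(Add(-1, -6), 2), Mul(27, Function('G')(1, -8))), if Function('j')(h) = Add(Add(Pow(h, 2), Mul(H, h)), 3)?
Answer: 211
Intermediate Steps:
Function('j')(h) = Add(3, Pow(h, 2), Mul(-1, h)) (Function('j')(h) = Add(Add(Pow(h, 2), Mul(-1, h)), 3) = Add(3, Pow(h, 2), Mul(-1, h)))
Function('G')(T, y) = Add(9, Mul(-3, T)) (Function('G')(T, y) = Add(Mul(-3, T), Add(3, Pow(-2, 2), Mul(-1, -2))) = Add(Mul(-3, T), Add(3, 4, 2)) = Add(Mul(-3, T), 9) = Add(9, Mul(-3, T)))
Add(Pow(Add(-1, -6), 2), Mul(27, Function('G')(1, -8))) = Add(Pow(Add(-1, -6), 2), Mul(27, Add(9, Mul(-3, 1)))) = Add(Pow(-7, 2), Mul(27, Add(9, -3))) = Add(49, Mul(27, 6)) = Add(49, 162) = 211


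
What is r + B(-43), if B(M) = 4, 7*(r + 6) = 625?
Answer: 611/7 ≈ 87.286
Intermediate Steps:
r = 583/7 (r = -6 + (⅐)*625 = -6 + 625/7 = 583/7 ≈ 83.286)
r + B(-43) = 583/7 + 4 = 611/7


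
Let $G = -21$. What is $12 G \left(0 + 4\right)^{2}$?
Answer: $-4032$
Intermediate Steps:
$12 G \left(0 + 4\right)^{2} = 12 \left(-21\right) \left(0 + 4\right)^{2} = - 252 \cdot 4^{2} = \left(-252\right) 16 = -4032$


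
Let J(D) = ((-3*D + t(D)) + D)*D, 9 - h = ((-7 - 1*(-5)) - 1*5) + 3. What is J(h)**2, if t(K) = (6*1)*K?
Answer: 456976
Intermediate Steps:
t(K) = 6*K
h = 13 (h = 9 - (((-7 - 1*(-5)) - 1*5) + 3) = 9 - (((-7 + 5) - 5) + 3) = 9 - ((-2 - 5) + 3) = 9 - (-7 + 3) = 9 - 1*(-4) = 9 + 4 = 13)
J(D) = 4*D**2 (J(D) = ((-3*D + 6*D) + D)*D = (3*D + D)*D = (4*D)*D = 4*D**2)
J(h)**2 = (4*13**2)**2 = (4*169)**2 = 676**2 = 456976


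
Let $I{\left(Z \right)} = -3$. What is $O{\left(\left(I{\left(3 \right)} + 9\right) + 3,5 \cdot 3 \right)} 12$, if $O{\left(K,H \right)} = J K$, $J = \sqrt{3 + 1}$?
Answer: $216$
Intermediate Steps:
$J = 2$ ($J = \sqrt{4} = 2$)
$O{\left(K,H \right)} = 2 K$
$O{\left(\left(I{\left(3 \right)} + 9\right) + 3,5 \cdot 3 \right)} 12 = 2 \left(\left(-3 + 9\right) + 3\right) 12 = 2 \left(6 + 3\right) 12 = 2 \cdot 9 \cdot 12 = 18 \cdot 12 = 216$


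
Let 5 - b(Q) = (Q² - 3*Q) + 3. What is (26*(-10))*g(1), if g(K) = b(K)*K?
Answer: -1040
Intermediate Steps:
b(Q) = 2 - Q² + 3*Q (b(Q) = 5 - ((Q² - 3*Q) + 3) = 5 - (3 + Q² - 3*Q) = 5 + (-3 - Q² + 3*Q) = 2 - Q² + 3*Q)
g(K) = K*(2 - K² + 3*K) (g(K) = (2 - K² + 3*K)*K = K*(2 - K² + 3*K))
(26*(-10))*g(1) = (26*(-10))*(1*(2 - 1*1² + 3*1)) = -260*(2 - 1*1 + 3) = -260*(2 - 1 + 3) = -260*4 = -1040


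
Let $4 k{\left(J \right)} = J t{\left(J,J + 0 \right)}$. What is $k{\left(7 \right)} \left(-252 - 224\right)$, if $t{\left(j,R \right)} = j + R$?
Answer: $-11662$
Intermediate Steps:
$t{\left(j,R \right)} = R + j$
$k{\left(J \right)} = \frac{J^{2}}{2}$ ($k{\left(J \right)} = \frac{J \left(\left(J + 0\right) + J\right)}{4} = \frac{J \left(J + J\right)}{4} = \frac{J 2 J}{4} = \frac{2 J^{2}}{4} = \frac{J^{2}}{2}$)
$k{\left(7 \right)} \left(-252 - 224\right) = \frac{7^{2}}{2} \left(-252 - 224\right) = \frac{1}{2} \cdot 49 \left(-476\right) = \frac{49}{2} \left(-476\right) = -11662$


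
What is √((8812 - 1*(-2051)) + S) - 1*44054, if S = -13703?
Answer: -44054 + 2*I*√710 ≈ -44054.0 + 53.292*I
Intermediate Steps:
√((8812 - 1*(-2051)) + S) - 1*44054 = √((8812 - 1*(-2051)) - 13703) - 1*44054 = √((8812 + 2051) - 13703) - 44054 = √(10863 - 13703) - 44054 = √(-2840) - 44054 = 2*I*√710 - 44054 = -44054 + 2*I*√710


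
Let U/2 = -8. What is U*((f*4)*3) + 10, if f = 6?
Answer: -1142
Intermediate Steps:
U = -16 (U = 2*(-8) = -16)
U*((f*4)*3) + 10 = -16*6*4*3 + 10 = -384*3 + 10 = -16*72 + 10 = -1152 + 10 = -1142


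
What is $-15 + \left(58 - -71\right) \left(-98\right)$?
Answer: $-12657$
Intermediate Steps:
$-15 + \left(58 - -71\right) \left(-98\right) = -15 + \left(58 + 71\right) \left(-98\right) = -15 + 129 \left(-98\right) = -15 - 12642 = -12657$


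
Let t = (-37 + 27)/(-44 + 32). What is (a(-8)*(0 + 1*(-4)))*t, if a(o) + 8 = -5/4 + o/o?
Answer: 55/2 ≈ 27.500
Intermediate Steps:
t = ⅚ (t = -10/(-12) = -10*(-1/12) = ⅚ ≈ 0.83333)
a(o) = -33/4 (a(o) = -8 + (-5/4 + o/o) = -8 + (-5*¼ + 1) = -8 + (-5/4 + 1) = -8 - ¼ = -33/4)
(a(-8)*(0 + 1*(-4)))*t = -33*(0 + 1*(-4))/4*(⅚) = -33*(0 - 4)/4*(⅚) = -33/4*(-4)*(⅚) = 33*(⅚) = 55/2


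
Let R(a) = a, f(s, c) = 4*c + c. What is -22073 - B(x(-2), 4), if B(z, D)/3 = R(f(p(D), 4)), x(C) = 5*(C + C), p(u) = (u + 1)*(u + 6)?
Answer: -22133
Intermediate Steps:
p(u) = (1 + u)*(6 + u)
x(C) = 10*C (x(C) = 5*(2*C) = 10*C)
f(s, c) = 5*c
B(z, D) = 60 (B(z, D) = 3*(5*4) = 3*20 = 60)
-22073 - B(x(-2), 4) = -22073 - 1*60 = -22073 - 60 = -22133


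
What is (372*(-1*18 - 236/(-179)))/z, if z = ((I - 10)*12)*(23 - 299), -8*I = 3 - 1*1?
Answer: -92566/506391 ≈ -0.18280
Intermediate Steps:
I = -1/4 (I = -(3 - 1*1)/8 = -(3 - 1)/8 = -1/8*2 = -1/4 ≈ -0.25000)
z = 33948 (z = ((-1/4 - 10)*12)*(23 - 299) = -41/4*12*(-276) = -123*(-276) = 33948)
(372*(-1*18 - 236/(-179)))/z = (372*(-1*18 - 236/(-179)))/33948 = (372*(-18 - 236*(-1/179)))*(1/33948) = (372*(-18 + 236/179))*(1/33948) = (372*(-2986/179))*(1/33948) = -1110792/179*1/33948 = -92566/506391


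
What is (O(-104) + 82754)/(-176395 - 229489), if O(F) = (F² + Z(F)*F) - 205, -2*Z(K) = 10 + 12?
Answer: -94509/405884 ≈ -0.23285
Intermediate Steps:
Z(K) = -11 (Z(K) = -(10 + 12)/2 = -½*22 = -11)
O(F) = -205 + F² - 11*F (O(F) = (F² - 11*F) - 205 = -205 + F² - 11*F)
(O(-104) + 82754)/(-176395 - 229489) = ((-205 + (-104)² - 11*(-104)) + 82754)/(-176395 - 229489) = ((-205 + 10816 + 1144) + 82754)/(-405884) = (11755 + 82754)*(-1/405884) = 94509*(-1/405884) = -94509/405884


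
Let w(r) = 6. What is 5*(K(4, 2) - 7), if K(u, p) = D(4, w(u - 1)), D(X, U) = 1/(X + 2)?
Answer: -205/6 ≈ -34.167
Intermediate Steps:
D(X, U) = 1/(2 + X)
K(u, p) = 1/6 (K(u, p) = 1/(2 + 4) = 1/6)
5*(K(4, 2) - 7) = 5*(1/6 - 7) = 5*(-41/6) = -205/6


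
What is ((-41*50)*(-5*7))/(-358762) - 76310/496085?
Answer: -6297122697/17797644677 ≈ -0.35382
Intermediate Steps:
((-41*50)*(-5*7))/(-358762) - 76310/496085 = -2050*(-35)*(-1/358762) - 76310*1/496085 = 71750*(-1/358762) - 15262/99217 = -35875/179381 - 15262/99217 = -6297122697/17797644677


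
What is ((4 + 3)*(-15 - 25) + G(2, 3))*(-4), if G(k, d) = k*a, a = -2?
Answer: 1136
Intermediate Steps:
G(k, d) = -2*k (G(k, d) = k*(-2) = -2*k)
((4 + 3)*(-15 - 25) + G(2, 3))*(-4) = ((4 + 3)*(-15 - 25) - 2*2)*(-4) = (7*(-40) - 4)*(-4) = (-280 - 4)*(-4) = -284*(-4) = 1136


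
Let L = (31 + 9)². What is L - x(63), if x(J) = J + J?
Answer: 1474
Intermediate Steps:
x(J) = 2*J
L = 1600 (L = 40² = 1600)
L - x(63) = 1600 - 2*63 = 1600 - 1*126 = 1600 - 126 = 1474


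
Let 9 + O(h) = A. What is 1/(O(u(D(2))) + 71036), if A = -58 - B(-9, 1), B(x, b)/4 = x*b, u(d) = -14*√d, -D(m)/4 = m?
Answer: 1/71005 ≈ 1.4084e-5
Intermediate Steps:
D(m) = -4*m
B(x, b) = 4*b*x (B(x, b) = 4*(x*b) = 4*(b*x) = 4*b*x)
A = -22 (A = -58 - 4*(-9) = -58 - 1*(-36) = -58 + 36 = -22)
O(h) = -31 (O(h) = -9 - 22 = -31)
1/(O(u(D(2))) + 71036) = 1/(-31 + 71036) = 1/71005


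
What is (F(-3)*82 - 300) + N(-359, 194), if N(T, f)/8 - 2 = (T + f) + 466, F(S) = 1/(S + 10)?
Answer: 14950/7 ≈ 2135.7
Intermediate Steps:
F(S) = 1/(10 + S)
N(T, f) = 3744 + 8*T + 8*f (N(T, f) = 16 + 8*((T + f) + 466) = 16 + 8*(466 + T + f) = 16 + (3728 + 8*T + 8*f) = 3744 + 8*T + 8*f)
(F(-3)*82 - 300) + N(-359, 194) = (82/(10 - 3) - 300) + (3744 + 8*(-359) + 8*194) = (82/7 - 300) + (3744 - 2872 + 1552) = ((1/7)*82 - 300) + 2424 = (82/7 - 300) + 2424 = -2018/7 + 2424 = 14950/7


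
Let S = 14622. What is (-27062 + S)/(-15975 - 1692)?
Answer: 12440/17667 ≈ 0.70414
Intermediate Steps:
(-27062 + S)/(-15975 - 1692) = (-27062 + 14622)/(-15975 - 1692) = -12440/(-17667) = -12440*(-1/17667) = 12440/17667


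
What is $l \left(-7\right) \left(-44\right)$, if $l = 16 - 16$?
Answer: $0$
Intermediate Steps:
$l = 0$
$l \left(-7\right) \left(-44\right) = 0 \left(-7\right) \left(-44\right) = 0 \left(-44\right) = 0$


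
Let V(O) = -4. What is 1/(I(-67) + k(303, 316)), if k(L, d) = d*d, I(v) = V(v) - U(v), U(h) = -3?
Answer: 1/99855 ≈ 1.0015e-5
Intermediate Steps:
I(v) = -1 (I(v) = -4 - 1*(-3) = -4 + 3 = -1)
k(L, d) = d**2
1/(I(-67) + k(303, 316)) = 1/(-1 + 316**2) = 1/(-1 + 99856) = 1/99855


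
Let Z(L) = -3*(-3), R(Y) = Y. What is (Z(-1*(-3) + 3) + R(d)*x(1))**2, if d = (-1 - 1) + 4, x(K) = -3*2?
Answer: 9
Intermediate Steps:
x(K) = -6
d = 2 (d = -2 + 4 = 2)
Z(L) = 9
(Z(-1*(-3) + 3) + R(d)*x(1))**2 = (9 + 2*(-6))**2 = (9 - 12)**2 = (-3)**2 = 9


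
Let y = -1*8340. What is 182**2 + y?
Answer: 24784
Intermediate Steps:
y = -8340
182**2 + y = 182**2 - 8340 = 33124 - 8340 = 24784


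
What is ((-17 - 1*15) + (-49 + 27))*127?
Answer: -6858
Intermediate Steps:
((-17 - 1*15) + (-49 + 27))*127 = ((-17 - 15) - 22)*127 = (-32 - 22)*127 = -54*127 = -6858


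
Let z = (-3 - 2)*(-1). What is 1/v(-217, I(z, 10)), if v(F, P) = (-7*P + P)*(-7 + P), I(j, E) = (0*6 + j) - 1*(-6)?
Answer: -1/264 ≈ -0.0037879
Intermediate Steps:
z = 5 (z = -5*(-1) = 5)
I(j, E) = 6 + j (I(j, E) = (0 + j) + 6 = j + 6 = 6 + j)
v(F, P) = -6*P*(-7 + P) (v(F, P) = (-6*P)*(-7 + P) = -6*P*(-7 + P))
1/v(-217, I(z, 10)) = 1/(6*(6 + 5)*(7 - (6 + 5))) = 1/(6*11*(7 - 1*11)) = 1/(6*11*(7 - 11)) = 1/(6*11*(-4)) = 1/(-264) = -1/264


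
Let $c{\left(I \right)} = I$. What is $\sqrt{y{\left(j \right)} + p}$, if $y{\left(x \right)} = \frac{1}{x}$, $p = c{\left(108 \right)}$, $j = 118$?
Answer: $\frac{\sqrt{1503910}}{118} \approx 10.393$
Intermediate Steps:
$p = 108$
$\sqrt{y{\left(j \right)} + p} = \sqrt{\frac{1}{118} + 108} = \sqrt{\frac{12745}{118}} = \frac{\sqrt{1503910}}{118}$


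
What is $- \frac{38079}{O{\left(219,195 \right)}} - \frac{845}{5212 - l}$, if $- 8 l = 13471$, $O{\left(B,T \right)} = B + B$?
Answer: $- \frac{701221691}{8054382} \approx -87.061$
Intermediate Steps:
$O{\left(B,T \right)} = 2 B$
$l = - \frac{13471}{8}$ ($l = \left(- \frac{1}{8}\right) 13471 = - \frac{13471}{8} \approx -1683.9$)
$- \frac{38079}{O{\left(219,195 \right)}} - \frac{845}{5212 - l} = - \frac{38079}{2 \cdot 219} - \frac{845}{5212 - - \frac{13471}{8}} = - \frac{38079}{438} - \frac{845}{5212 + \frac{13471}{8}} = \left(-38079\right) \frac{1}{438} - \frac{845}{\frac{55167}{8}} = - \frac{12693}{146} - \frac{6760}{55167} = - \frac{701221691}{8054382}$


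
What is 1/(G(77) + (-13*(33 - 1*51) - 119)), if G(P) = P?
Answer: 1/192 ≈ 0.0052083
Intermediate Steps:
1/(G(77) + (-13*(33 - 1*51) - 119)) = 1/(77 + (-13*(33 - 1*51) - 119)) = 1/(77 + (-13*(33 - 51) - 119)) = 1/(77 + (-13*(-18) - 119)) = 1/(77 + (234 - 119)) = 1/(77 + 115) = 1/192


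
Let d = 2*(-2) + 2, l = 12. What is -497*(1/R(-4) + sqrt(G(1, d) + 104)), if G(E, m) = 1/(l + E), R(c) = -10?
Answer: 497/10 - 497*sqrt(17589)/13 ≈ -5020.6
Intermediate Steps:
d = -2 (d = -4 + 2 = -2)
G(E, m) = 1/(12 + E)
-497*(1/R(-4) + sqrt(G(1, d) + 104)) = -497*(1/(-10) + sqrt(1/(12 + 1) + 104)) = -497*(-1/10 + sqrt(1/13 + 104)) = -497*(-1/10 + sqrt(1353/13)) = -497*(-1/10 + sqrt(17589)/13) = 497/10 - 497*sqrt(17589)/13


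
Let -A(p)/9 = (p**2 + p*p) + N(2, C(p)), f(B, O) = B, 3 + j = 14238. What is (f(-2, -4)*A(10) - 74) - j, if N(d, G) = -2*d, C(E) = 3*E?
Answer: -10781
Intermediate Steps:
j = 14235 (j = -3 + 14238 = 14235)
A(p) = 36 - 18*p**2 (A(p) = -9*((p**2 + p*p) - 2*2) = -9*((p**2 + p**2) - 4) = -9*(2*p**2 - 4) = -9*(-4 + 2*p**2) = 36 - 18*p**2)
(f(-2, -4)*A(10) - 74) - j = (-2*(36 - 18*10**2) - 74) - 1*14235 = (-2*(36 - 18*100) - 74) - 14235 = (-2*(36 - 1800) - 74) - 14235 = (-2*(-1764) - 74) - 14235 = (3528 - 74) - 14235 = 3454 - 14235 = -10781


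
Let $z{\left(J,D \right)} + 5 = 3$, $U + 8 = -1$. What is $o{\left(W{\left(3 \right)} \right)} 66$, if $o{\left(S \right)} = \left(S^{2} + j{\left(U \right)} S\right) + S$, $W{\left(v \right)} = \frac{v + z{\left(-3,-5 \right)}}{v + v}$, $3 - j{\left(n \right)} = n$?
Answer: $\frac{869}{6} \approx 144.83$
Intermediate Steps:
$U = -9$ ($U = -8 - 1 = -9$)
$z{\left(J,D \right)} = -2$ ($z{\left(J,D \right)} = -5 + 3 = -2$)
$j{\left(n \right)} = 3 - n$
$W{\left(v \right)} = \frac{-2 + v}{2 v}$ ($W{\left(v \right)} = \frac{v - 2}{v + v} = \frac{-2 + v}{2 v}$)
$o{\left(S \right)} = S^{2} + 13 S$ ($o{\left(S \right)} = \left(S^{2} + \left(3 - -9\right) S\right) + S = \left(S^{2} + \left(3 + 9\right) S\right) + S = \left(S^{2} + 12 S\right) + S = S^{2} + 13 S$)
$o{\left(W{\left(3 \right)} \right)} 66 = \frac{-2 + 3}{2 \cdot 3} \left(13 + \frac{-2 + 3}{2 \cdot 3}\right) 66 = \frac{1}{2} \cdot \frac{1}{3} \cdot 1 \left(13 + \frac{1}{2} \cdot \frac{1}{3} \cdot 1\right) 66 = \frac{13 + \frac{1}{6}}{6} \cdot 66 = \frac{1}{6} \cdot \frac{79}{6} \cdot 66 = \frac{79}{36} \cdot 66 = \frac{869}{6}$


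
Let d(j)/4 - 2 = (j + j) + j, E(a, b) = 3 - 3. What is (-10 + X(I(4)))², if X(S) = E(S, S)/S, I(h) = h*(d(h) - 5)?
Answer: 100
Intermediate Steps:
E(a, b) = 0
d(j) = 8 + 12*j (d(j) = 8 + 4*((j + j) + j) = 8 + 4*(2*j + j) = 8 + 4*(3*j) = 8 + 12*j)
I(h) = h*(3 + 12*h) (I(h) = h*((8 + 12*h) - 5) = h*(3 + 12*h))
X(S) = 0 (X(S) = 0/S = 0)
(-10 + X(I(4)))² = (-10 + 0)² = (-10)² = 100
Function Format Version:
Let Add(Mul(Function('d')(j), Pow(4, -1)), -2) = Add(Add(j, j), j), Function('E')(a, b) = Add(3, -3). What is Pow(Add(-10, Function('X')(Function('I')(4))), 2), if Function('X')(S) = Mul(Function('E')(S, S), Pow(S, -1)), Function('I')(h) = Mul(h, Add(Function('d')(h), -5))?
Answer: 100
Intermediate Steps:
Function('E')(a, b) = 0
Function('d')(j) = Add(8, Mul(12, j)) (Function('d')(j) = Add(8, Mul(4, Add(Add(j, j), j))) = Add(8, Mul(4, Add(Mul(2, j), j))) = Add(8, Mul(4, Mul(3, j))) = Add(8, Mul(12, j)))
Function('I')(h) = Mul(h, Add(3, Mul(12, h))) (Function('I')(h) = Mul(h, Add(Add(8, Mul(12, h)), -5)) = Mul(h, Add(3, Mul(12, h))))
Function('X')(S) = 0 (Function('X')(S) = Mul(0, Pow(S, -1)) = 0)
Pow(Add(-10, Function('X')(Function('I')(4))), 2) = Pow(Add(-10, 0), 2) = Pow(-10, 2) = 100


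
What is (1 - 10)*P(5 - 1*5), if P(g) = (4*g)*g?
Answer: 0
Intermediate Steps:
P(g) = 4*g²
(1 - 10)*P(5 - 1*5) = (1 - 10)*(4*(5 - 1*5)²) = -36*(5 - 5)² = -36*0² = -36*0 = -9*0 = 0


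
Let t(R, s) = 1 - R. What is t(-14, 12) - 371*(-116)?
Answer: 43051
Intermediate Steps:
t(-14, 12) - 371*(-116) = (1 - 1*(-14)) - 371*(-116) = (1 + 14) + 43036 = 15 + 43036 = 43051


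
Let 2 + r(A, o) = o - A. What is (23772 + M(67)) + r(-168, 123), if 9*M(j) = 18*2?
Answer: 24065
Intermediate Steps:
r(A, o) = -2 + o - A (r(A, o) = -2 + (o - A) = -2 + o - A)
M(j) = 4 (M(j) = (18*2)/9 = (1/9)*36 = 4)
(23772 + M(67)) + r(-168, 123) = (23772 + 4) + (-2 + 123 - 1*(-168)) = 23776 + (-2 + 123 + 168) = 23776 + 289 = 24065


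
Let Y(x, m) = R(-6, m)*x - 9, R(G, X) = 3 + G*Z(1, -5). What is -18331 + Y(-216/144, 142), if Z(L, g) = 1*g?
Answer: -36779/2 ≈ -18390.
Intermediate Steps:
Z(L, g) = g
R(G, X) = 3 - 5*G (R(G, X) = 3 + G*(-5) = 3 - 5*G)
Y(x, m) = -9 + 33*x (Y(x, m) = (3 - 5*(-6))*x - 9 = (3 + 30)*x - 9 = 33*x - 9 = -9 + 33*x)
-18331 + Y(-216/144, 142) = -18331 + (-9 + 33*(-216/144)) = -18331 + (-9 + 33*(-216*1/144)) = -18331 + (-9 + 33*(-3/2)) = -18331 + (-9 - 99/2) = -18331 - 117/2 = -36779/2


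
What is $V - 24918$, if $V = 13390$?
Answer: $-11528$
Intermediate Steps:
$V - 24918 = 13390 - 24918 = -11528$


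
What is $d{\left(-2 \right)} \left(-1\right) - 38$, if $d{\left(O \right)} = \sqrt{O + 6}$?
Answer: $-40$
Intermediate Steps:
$d{\left(O \right)} = \sqrt{6 + O}$
$d{\left(-2 \right)} \left(-1\right) - 38 = \sqrt{6 - 2} \left(-1\right) - 38 = \sqrt{4} \left(-1\right) - 38 = 2 \left(-1\right) - 38 = -2 - 38 = -40$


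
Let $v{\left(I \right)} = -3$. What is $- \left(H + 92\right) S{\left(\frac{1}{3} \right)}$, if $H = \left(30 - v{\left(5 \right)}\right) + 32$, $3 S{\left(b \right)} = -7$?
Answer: $\frac{1099}{3} \approx 366.33$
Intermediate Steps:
$S{\left(b \right)} = - \frac{7}{3}$ ($S{\left(b \right)} = \frac{1}{3} \left(-7\right) = - \frac{7}{3}$)
$H = 65$ ($H = \left(30 - -3\right) + 32 = \left(30 + 3\right) + 32 = 33 + 32 = 65$)
$- \left(H + 92\right) S{\left(\frac{1}{3} \right)} = - \frac{\left(65 + 92\right) \left(-7\right)}{3} = - \frac{157 \left(-7\right)}{3} = \left(-1\right) \left(- \frac{1099}{3}\right) = \frac{1099}{3}$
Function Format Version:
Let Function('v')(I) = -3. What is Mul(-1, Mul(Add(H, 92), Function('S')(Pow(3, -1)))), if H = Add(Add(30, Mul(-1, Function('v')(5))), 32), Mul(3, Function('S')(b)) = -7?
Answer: Rational(1099, 3) ≈ 366.33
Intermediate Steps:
Function('S')(b) = Rational(-7, 3) (Function('S')(b) = Mul(Rational(1, 3), -7) = Rational(-7, 3))
H = 65 (H = Add(Add(30, Mul(-1, -3)), 32) = Add(Add(30, 3), 32) = Add(33, 32) = 65)
Mul(-1, Mul(Add(H, 92), Function('S')(Pow(3, -1)))) = Mul(-1, Mul(Add(65, 92), Rational(-7, 3))) = Mul(-1, Mul(157, Rational(-7, 3))) = Mul(-1, Rational(-1099, 3)) = Rational(1099, 3)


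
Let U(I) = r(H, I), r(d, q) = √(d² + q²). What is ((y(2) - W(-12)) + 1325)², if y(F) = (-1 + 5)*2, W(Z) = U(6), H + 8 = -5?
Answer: (1333 - √205)² ≈ 1.7389e+6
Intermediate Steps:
H = -13 (H = -8 - 5 = -13)
U(I) = √(169 + I²) (U(I) = √((-13)² + I²) = √(169 + I²))
W(Z) = √205 (W(Z) = √(169 + 6²) = √(169 + 36) = √205)
y(F) = 8 (y(F) = 4*2 = 8)
((y(2) - W(-12)) + 1325)² = ((8 - √205) + 1325)² = (1333 - √205)²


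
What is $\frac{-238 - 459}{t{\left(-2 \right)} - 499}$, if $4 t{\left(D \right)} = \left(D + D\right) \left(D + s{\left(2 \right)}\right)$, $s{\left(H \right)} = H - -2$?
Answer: $\frac{697}{501} \approx 1.3912$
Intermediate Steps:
$s{\left(H \right)} = 2 + H$ ($s{\left(H \right)} = H + 2 = 2 + H$)
$t{\left(D \right)} = \frac{D \left(4 + D\right)}{2}$ ($t{\left(D \right)} = \frac{\left(D + D\right) \left(D + \left(2 + 2\right)\right)}{4} = \frac{2 D \left(D + 4\right)}{4} = \frac{2 D \left(4 + D\right)}{4} = \frac{D \left(4 + D\right)}{2}$)
$\frac{-238 - 459}{t{\left(-2 \right)} - 499} = \frac{-238 - 459}{\frac{1}{2} \left(-2\right) \left(4 - 2\right) - 499} = - \frac{697}{\frac{1}{2} \left(-2\right) 2 - 499} = - \frac{697}{-2 - 499} = - \frac{697}{-501} = \left(-697\right) \left(- \frac{1}{501}\right) = \frac{697}{501}$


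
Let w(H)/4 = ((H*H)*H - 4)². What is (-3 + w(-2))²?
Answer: 328329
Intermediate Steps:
w(H) = 4*(-4 + H³)² (w(H) = 4*((H*H)*H - 4)² = 4*(H²*H - 4)² = 4*(H³ - 4)² = 4*(-4 + H³)²)
(-3 + w(-2))² = (-3 + 4*(-4 + (-2)³)²)² = (-3 + 4*(-4 - 8)²)² = (-3 + 4*(-12)²)² = (-3 + 4*144)² = (-3 + 576)² = 573² = 328329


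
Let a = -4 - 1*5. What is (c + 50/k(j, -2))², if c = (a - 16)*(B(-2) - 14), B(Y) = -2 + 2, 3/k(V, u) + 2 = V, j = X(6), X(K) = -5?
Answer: 490000/9 ≈ 54444.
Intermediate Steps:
a = -9 (a = -4 - 5 = -9)
j = -5
k(V, u) = 3/(-2 + V)
B(Y) = 0
c = 350 (c = (-9 - 16)*(0 - 14) = -25*(-14) = 350)
(c + 50/k(j, -2))² = (350 + 50/((3/(-2 - 5))))² = (350 + 50/((3/(-7))))² = (350 + 50/((3*(-⅐))))² = (350 + 50/(-3/7))² = (350 + 50*(-7/3))² = (350 - 350/3)² = (700/3)² = 490000/9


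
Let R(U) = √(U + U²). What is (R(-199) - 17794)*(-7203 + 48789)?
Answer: -739981284 + 124758*√4378 ≈ -7.3173e+8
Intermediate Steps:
(R(-199) - 17794)*(-7203 + 48789) = (√(-199*(1 - 199)) - 17794)*(-7203 + 48789) = (√(-199*(-198)) - 17794)*41586 = (√39402 - 17794)*41586 = (3*√4378 - 17794)*41586 = (-17794 + 3*√4378)*41586 = -739981284 + 124758*√4378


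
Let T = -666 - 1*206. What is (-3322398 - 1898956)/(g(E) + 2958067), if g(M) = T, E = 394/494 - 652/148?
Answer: -5221354/2957195 ≈ -1.7656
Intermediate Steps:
E = -32972/9139 (E = 394*(1/494) - 652*1/148 = 197/247 - 163/37 = -32972/9139 ≈ -3.6078)
T = -872 (T = -666 - 206 = -872)
g(M) = -872
(-3322398 - 1898956)/(g(E) + 2958067) = (-3322398 - 1898956)/(-872 + 2958067) = -5221354/2957195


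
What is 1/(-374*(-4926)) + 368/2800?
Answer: 42373627/322406700 ≈ 0.13143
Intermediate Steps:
1/(-374*(-4926)) + 368/2800 = -1/374*(-1/4926) + 368*(1/2800) = 1/1842324 + 23/175 = 42373627/322406700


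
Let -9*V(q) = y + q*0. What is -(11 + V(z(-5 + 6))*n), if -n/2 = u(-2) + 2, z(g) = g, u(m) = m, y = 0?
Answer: -11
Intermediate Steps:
V(q) = 0 (V(q) = -(0 + q*0)/9 = -(0 + 0)/9 = -⅑*0 = 0)
n = 0 (n = -2*(-2 + 2) = -2*0 = 0)
-(11 + V(z(-5 + 6))*n) = -(11 + 0*0) = -(11 + 0) = -1*11 = -11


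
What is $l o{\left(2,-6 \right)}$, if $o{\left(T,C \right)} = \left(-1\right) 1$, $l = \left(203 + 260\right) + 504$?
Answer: $-967$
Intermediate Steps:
$l = 967$ ($l = 463 + 504 = 967$)
$o{\left(T,C \right)} = -1$
$l o{\left(2,-6 \right)} = 967 \left(-1\right) = -967$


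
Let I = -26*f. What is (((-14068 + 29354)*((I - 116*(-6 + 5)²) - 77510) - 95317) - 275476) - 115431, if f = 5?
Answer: -1189064440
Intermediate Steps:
I = -130 (I = -26*5 = -130)
(((-14068 + 29354)*((I - 116*(-6 + 5)²) - 77510) - 95317) - 275476) - 115431 = (((-14068 + 29354)*((-130 - 116*(-6 + 5)²) - 77510) - 95317) - 275476) - 115431 = ((15286*((-130 - 116*(-1)²) - 77510) - 95317) - 275476) - 115431 = ((15286*((-130 - 116*1) - 77510) - 95317) - 275476) - 115431 = ((15286*((-130 - 116) - 77510) - 95317) - 275476) - 115431 = ((15286*(-246 - 77510) - 95317) - 275476) - 115431 = ((15286*(-77756) - 95317) - 275476) - 115431 = ((-1188578216 - 95317) - 275476) - 115431 = (-1188673533 - 275476) - 115431 = -1188949009 - 115431 = -1189064440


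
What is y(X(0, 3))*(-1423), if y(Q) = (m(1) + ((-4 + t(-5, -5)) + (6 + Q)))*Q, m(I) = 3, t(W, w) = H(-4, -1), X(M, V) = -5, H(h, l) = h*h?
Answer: 113840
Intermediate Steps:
H(h, l) = h**2
t(W, w) = 16 (t(W, w) = (-4)**2 = 16)
y(Q) = Q*(21 + Q) (y(Q) = (3 + ((-4 + 16) + (6 + Q)))*Q = (3 + (12 + (6 + Q)))*Q = (3 + (18 + Q))*Q = (21 + Q)*Q = Q*(21 + Q))
y(X(0, 3))*(-1423) = -5*(21 - 5)*(-1423) = -5*16*(-1423) = -80*(-1423) = 113840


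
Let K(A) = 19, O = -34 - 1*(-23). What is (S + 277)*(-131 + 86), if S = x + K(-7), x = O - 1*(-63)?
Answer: -15660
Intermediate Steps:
O = -11 (O = -34 + 23 = -11)
x = 52 (x = -11 - 1*(-63) = -11 + 63 = 52)
S = 71 (S = 52 + 19 = 71)
(S + 277)*(-131 + 86) = (71 + 277)*(-131 + 86) = 348*(-45) = -15660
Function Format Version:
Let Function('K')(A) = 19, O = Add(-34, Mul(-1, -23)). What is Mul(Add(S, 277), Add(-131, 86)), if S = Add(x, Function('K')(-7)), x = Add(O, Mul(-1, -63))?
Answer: -15660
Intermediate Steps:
O = -11 (O = Add(-34, 23) = -11)
x = 52 (x = Add(-11, Mul(-1, -63)) = Add(-11, 63) = 52)
S = 71 (S = Add(52, 19) = 71)
Mul(Add(S, 277), Add(-131, 86)) = Mul(Add(71, 277), Add(-131, 86)) = Mul(348, -45) = -15660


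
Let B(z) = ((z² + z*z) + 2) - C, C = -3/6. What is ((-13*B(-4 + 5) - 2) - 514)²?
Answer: 1320201/4 ≈ 3.3005e+5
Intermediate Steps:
C = -½ (C = -3*⅙ = -½ ≈ -0.50000)
B(z) = 5/2 + 2*z² (B(z) = ((z² + z*z) + 2) - 1*(-½) = ((z² + z²) + 2) + ½ = (2*z² + 2) + ½ = (2 + 2*z²) + ½ = 5/2 + 2*z²)
((-13*B(-4 + 5) - 2) - 514)² = ((-13*(5/2 + 2*(-4 + 5)²) - 2) - 514)² = ((-13*(5/2 + 2*1²) - 2) - 514)² = ((-13*(5/2 + 2*1) - 2) - 514)² = ((-13*(5/2 + 2) - 2) - 514)² = ((-13*9/2 - 2) - 514)² = ((-117/2 - 2) - 514)² = (-121/2 - 514)² = (-1149/2)² = 1320201/4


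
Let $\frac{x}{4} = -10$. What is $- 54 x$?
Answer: $2160$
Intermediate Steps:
$x = -40$ ($x = 4 \left(-10\right) = -40$)
$- 54 x = \left(-54\right) \left(-40\right) = 2160$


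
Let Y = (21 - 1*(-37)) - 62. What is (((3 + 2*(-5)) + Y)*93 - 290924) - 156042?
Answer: -447989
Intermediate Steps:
Y = -4 (Y = (21 + 37) - 62 = 58 - 62 = -4)
(((3 + 2*(-5)) + Y)*93 - 290924) - 156042 = (((3 + 2*(-5)) - 4)*93 - 290924) - 156042 = (((3 - 10) - 4)*93 - 290924) - 156042 = ((-7 - 4)*93 - 290924) - 156042 = (-11*93 - 290924) - 156042 = (-1023 - 290924) - 156042 = -291947 - 156042 = -447989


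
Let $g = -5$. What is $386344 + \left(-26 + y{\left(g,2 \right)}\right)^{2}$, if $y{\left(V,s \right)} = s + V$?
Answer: $387185$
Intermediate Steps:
$y{\left(V,s \right)} = V + s$
$386344 + \left(-26 + y{\left(g,2 \right)}\right)^{2} = 386344 + \left(-26 + \left(-5 + 2\right)\right)^{2} = 386344 + \left(-26 - 3\right)^{2} = 386344 + \left(-29\right)^{2} = 386344 + 841 = 387185$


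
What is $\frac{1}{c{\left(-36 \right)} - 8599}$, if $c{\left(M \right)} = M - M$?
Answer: $- \frac{1}{8599} \approx -0.00011629$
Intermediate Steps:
$c{\left(M \right)} = 0$
$\frac{1}{c{\left(-36 \right)} - 8599} = \frac{1}{0 - 8599} = \frac{1}{-8599} = - \frac{1}{8599}$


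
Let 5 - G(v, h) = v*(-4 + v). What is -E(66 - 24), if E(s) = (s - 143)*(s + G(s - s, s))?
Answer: 4747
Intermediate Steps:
G(v, h) = 5 - v*(-4 + v)
E(s) = (-143 + s)*(5 + s) (E(s) = (s - 143)*(s + (5 - (s - s)² + 4*(s - s))) = (-143 + s)*(s + (5 - 1*0² + 4*0)) = (-143 + s)*(s + (5 - 1*0 + 0)) = (-143 + s)*(s + (5 + 0 + 0)) = (-143 + s)*(s + 5) = (-143 + s)*(5 + s))
-E(66 - 24) = -(-715 + (66 - 24)² - 138*(66 - 24)) = -(-715 + 42² - 138*42) = -(-715 + 1764 - 5796) = -1*(-4747) = 4747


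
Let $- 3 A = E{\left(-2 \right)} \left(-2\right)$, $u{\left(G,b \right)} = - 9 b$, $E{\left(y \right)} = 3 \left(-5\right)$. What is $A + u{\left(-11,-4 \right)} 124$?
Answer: $4454$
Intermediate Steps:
$E{\left(y \right)} = -15$
$A = -10$ ($A = - \frac{\left(-15\right) \left(-2\right)}{3} = \left(- \frac{1}{3}\right) 30 = -10$)
$A + u{\left(-11,-4 \right)} 124 = -10 + \left(-9\right) \left(-4\right) 124 = -10 + 36 \cdot 124 = -10 + 4464 = 4454$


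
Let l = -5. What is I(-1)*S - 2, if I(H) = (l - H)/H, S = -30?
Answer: -122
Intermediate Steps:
I(H) = (-5 - H)/H
I(-1)*S - 2 = ((-5 - 1*(-1))/(-1))*(-30) - 2 = -(-5 + 1)*(-30) - 2 = -1*(-4)*(-30) - 2 = 4*(-30) - 2 = -120 - 2 = -122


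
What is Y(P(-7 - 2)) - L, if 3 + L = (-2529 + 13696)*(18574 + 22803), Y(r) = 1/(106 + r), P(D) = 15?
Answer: -55908891675/121 ≈ -4.6206e+8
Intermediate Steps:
L = 462056956 (L = -3 + (-2529 + 13696)*(18574 + 22803) = -3 + 11167*41377 = -3 + 462056959 = 462056956)
Y(P(-7 - 2)) - L = 1/(106 + 15) - 1*462056956 = 1/121 - 462056956 = -55908891675/121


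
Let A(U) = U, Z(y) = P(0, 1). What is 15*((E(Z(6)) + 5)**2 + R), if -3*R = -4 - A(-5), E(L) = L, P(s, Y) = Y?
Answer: 535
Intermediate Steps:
Z(y) = 1
R = -1/3 (R = -(-4 - 1*(-5))/3 = -(-4 + 5)/3 = -1/3*1 = -1/3 ≈ -0.33333)
15*((E(Z(6)) + 5)**2 + R) = 15*((1 + 5)**2 - 1/3) = 15*(6**2 - 1/3) = 15*(36 - 1/3) = 15*(107/3) = 535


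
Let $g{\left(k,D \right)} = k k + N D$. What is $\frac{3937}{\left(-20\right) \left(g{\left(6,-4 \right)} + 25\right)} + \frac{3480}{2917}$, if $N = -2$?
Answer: $- \frac{6681829}{4025460} \approx -1.6599$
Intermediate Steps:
$g{\left(k,D \right)} = k^{2} - 2 D$ ($g{\left(k,D \right)} = k k - 2 D = k^{2} - 2 D$)
$\frac{3937}{\left(-20\right) \left(g{\left(6,-4 \right)} + 25\right)} + \frac{3480}{2917} = \frac{3937}{\left(-20\right) \left(\left(6^{2} - -8\right) + 25\right)} + \frac{3480}{2917} = \frac{3937}{\left(-20\right) \left(\left(36 + 8\right) + 25\right)} + 3480 \cdot \frac{1}{2917} = \frac{3937}{\left(-20\right) \left(44 + 25\right)} + \frac{3480}{2917} = \frac{3937}{\left(-20\right) 69} + \frac{3480}{2917} = \frac{3937}{-1380} + \frac{3480}{2917} = 3937 \left(- \frac{1}{1380}\right) + \frac{3480}{2917} = - \frac{3937}{1380} + \frac{3480}{2917} = - \frac{6681829}{4025460}$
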